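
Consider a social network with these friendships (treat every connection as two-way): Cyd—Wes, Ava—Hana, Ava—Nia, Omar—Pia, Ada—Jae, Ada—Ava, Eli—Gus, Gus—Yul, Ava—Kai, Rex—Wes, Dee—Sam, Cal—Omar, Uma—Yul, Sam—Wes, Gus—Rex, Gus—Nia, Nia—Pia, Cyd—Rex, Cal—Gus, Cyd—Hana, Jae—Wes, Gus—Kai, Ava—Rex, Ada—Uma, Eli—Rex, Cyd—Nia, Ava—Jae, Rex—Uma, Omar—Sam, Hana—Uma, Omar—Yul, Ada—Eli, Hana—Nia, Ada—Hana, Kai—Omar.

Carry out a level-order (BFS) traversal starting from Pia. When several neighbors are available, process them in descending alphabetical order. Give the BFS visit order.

Pia Omar Nia Yul Sam Kai Cal Hana Gus Cyd Ava Uma Wes Dee Ada Rex Eli Jae

Visit Pia; enqueue Omar, Nia → queue [Omar, Nia]
Visit Omar; enqueue Yul, Sam, Kai, Cal → queue [Nia, Yul, Sam, Kai, Cal]
Visit Nia; enqueue Hana, Gus, Cyd, Ava → queue [Yul, Sam, Kai, Cal, Hana, Gus, Cyd, Ava]
Visit Yul; enqueue Uma → queue [Sam, Kai, Cal, Hana, Gus, Cyd, Ava, Uma]
Visit Sam; enqueue Wes, Dee → queue [Kai, Cal, Hana, Gus, Cyd, Ava, Uma, Wes, Dee]
Visit Kai → queue [Cal, Hana, Gus, Cyd, Ava, Uma, Wes, Dee]
Visit Cal → queue [Hana, Gus, Cyd, Ava, Uma, Wes, Dee]
Visit Hana; enqueue Ada → queue [Gus, Cyd, Ava, Uma, Wes, Dee, Ada]
Visit Gus; enqueue Rex, Eli → queue [Cyd, Ava, Uma, Wes, Dee, Ada, Rex, Eli]
Visit Cyd → queue [Ava, Uma, Wes, Dee, Ada, Rex, Eli]
Visit Ava; enqueue Jae → queue [Uma, Wes, Dee, Ada, Rex, Eli, Jae]
Visit Uma → queue [Wes, Dee, Ada, Rex, Eli, Jae]
Visit Wes → queue [Dee, Ada, Rex, Eli, Jae]
Visit Dee → queue [Ada, Rex, Eli, Jae]
Visit Ada → queue [Rex, Eli, Jae]
Visit Rex → queue [Eli, Jae]
Visit Eli → queue [Jae]
Visit Jae → queue []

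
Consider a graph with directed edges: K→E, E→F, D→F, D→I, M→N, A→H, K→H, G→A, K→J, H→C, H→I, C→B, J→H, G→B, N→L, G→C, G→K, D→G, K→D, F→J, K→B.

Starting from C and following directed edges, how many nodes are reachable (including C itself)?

2

BFS from C visits: C, B
Reachable nodes: 2 of 14 total.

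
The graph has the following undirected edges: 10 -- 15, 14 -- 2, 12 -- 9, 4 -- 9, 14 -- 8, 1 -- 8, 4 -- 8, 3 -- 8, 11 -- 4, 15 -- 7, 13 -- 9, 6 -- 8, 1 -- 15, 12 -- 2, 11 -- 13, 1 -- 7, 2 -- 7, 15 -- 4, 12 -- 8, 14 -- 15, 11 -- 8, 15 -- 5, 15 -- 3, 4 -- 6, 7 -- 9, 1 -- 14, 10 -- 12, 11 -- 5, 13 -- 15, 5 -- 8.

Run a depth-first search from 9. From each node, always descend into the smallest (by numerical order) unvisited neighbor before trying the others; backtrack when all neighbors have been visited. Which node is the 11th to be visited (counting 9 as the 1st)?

3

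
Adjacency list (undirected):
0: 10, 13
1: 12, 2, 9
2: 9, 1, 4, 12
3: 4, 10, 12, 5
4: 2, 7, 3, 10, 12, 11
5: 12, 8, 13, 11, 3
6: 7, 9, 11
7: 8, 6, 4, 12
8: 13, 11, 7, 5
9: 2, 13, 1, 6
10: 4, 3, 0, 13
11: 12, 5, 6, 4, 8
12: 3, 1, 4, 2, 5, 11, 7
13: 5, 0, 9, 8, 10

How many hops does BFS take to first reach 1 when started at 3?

Level 0: 3
Level 1: 4, 5, 10, 12
Level 2: 0, 1, 2, 7, 8, 11, 13
Level 3: 6, 9
1 first appears at level 2.

2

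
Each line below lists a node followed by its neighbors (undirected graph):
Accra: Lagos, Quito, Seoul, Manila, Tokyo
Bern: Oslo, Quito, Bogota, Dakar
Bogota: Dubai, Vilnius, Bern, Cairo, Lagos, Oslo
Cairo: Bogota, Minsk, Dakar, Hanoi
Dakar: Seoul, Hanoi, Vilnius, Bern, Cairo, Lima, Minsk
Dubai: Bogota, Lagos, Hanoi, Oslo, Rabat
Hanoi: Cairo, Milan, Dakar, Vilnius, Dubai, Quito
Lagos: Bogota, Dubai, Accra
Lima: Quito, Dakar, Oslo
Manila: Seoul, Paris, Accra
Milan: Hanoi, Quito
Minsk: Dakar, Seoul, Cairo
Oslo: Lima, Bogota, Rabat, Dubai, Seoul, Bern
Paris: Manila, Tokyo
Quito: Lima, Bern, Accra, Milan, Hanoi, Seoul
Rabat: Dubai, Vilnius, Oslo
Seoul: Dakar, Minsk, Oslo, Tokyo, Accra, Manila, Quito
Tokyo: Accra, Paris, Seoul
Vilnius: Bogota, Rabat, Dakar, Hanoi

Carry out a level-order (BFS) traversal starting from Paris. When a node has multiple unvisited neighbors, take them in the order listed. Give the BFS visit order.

Visit Paris; enqueue Manila, Tokyo → queue [Manila, Tokyo]
Visit Manila; enqueue Seoul, Accra → queue [Tokyo, Seoul, Accra]
Visit Tokyo → queue [Seoul, Accra]
Visit Seoul; enqueue Dakar, Minsk, Oslo, Quito → queue [Accra, Dakar, Minsk, Oslo, Quito]
Visit Accra; enqueue Lagos → queue [Dakar, Minsk, Oslo, Quito, Lagos]
Visit Dakar; enqueue Hanoi, Vilnius, Bern, Cairo, Lima → queue [Minsk, Oslo, Quito, Lagos, Hanoi, Vilnius, Bern, Cairo, Lima]
Visit Minsk → queue [Oslo, Quito, Lagos, Hanoi, Vilnius, Bern, Cairo, Lima]
Visit Oslo; enqueue Bogota, Rabat, Dubai → queue [Quito, Lagos, Hanoi, Vilnius, Bern, Cairo, Lima, Bogota, Rabat, Dubai]
Visit Quito; enqueue Milan → queue [Lagos, Hanoi, Vilnius, Bern, Cairo, Lima, Bogota, Rabat, Dubai, Milan]
Visit Lagos → queue [Hanoi, Vilnius, Bern, Cairo, Lima, Bogota, Rabat, Dubai, Milan]
Visit Hanoi → queue [Vilnius, Bern, Cairo, Lima, Bogota, Rabat, Dubai, Milan]
Visit Vilnius → queue [Bern, Cairo, Lima, Bogota, Rabat, Dubai, Milan]
Visit Bern → queue [Cairo, Lima, Bogota, Rabat, Dubai, Milan]
Visit Cairo → queue [Lima, Bogota, Rabat, Dubai, Milan]
Visit Lima → queue [Bogota, Rabat, Dubai, Milan]
Visit Bogota → queue [Rabat, Dubai, Milan]
Visit Rabat → queue [Dubai, Milan]
Visit Dubai → queue [Milan]
Visit Milan → queue []

Paris -> Manila -> Tokyo -> Seoul -> Accra -> Dakar -> Minsk -> Oslo -> Quito -> Lagos -> Hanoi -> Vilnius -> Bern -> Cairo -> Lima -> Bogota -> Rabat -> Dubai -> Milan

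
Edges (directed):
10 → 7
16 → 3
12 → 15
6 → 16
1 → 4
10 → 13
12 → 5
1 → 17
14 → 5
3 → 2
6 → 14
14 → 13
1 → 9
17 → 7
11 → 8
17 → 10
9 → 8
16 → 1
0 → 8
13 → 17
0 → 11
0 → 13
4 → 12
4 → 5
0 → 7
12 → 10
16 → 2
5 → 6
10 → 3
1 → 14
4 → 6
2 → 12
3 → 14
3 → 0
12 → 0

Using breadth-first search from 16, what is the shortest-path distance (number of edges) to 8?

Level 0: 16
Level 1: 1, 2, 3
Level 2: 0, 4, 9, 12, 14, 17
Level 3: 5, 6, 7, 8, 10, 11, 13, 15
8 first appears at level 3.

3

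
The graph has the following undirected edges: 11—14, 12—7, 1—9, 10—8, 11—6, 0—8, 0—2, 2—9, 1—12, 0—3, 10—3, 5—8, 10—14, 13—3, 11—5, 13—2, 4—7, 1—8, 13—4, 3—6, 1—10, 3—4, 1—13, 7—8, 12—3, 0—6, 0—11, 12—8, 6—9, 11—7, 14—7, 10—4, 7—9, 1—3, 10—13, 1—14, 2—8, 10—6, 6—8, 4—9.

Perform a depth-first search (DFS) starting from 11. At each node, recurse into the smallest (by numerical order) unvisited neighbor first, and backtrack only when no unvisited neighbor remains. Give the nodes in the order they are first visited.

11, 0, 2, 8, 1, 3, 4, 7, 9, 6, 10, 13, 14, 12, 5

Visit 11
11 → 0
0 → 2
2 → 8
8 → 1
1 → 3
3 → 4
4 → 7
7 → 9
9 → 6
6 → 10
10 → 13
10 → 14
7 → 12
8 → 5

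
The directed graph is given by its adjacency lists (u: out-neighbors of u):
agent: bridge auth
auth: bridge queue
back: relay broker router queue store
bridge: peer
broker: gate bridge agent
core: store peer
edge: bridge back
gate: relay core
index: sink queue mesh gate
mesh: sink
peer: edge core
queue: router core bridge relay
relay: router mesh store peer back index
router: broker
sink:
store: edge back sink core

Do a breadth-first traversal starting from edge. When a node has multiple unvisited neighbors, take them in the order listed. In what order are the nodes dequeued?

Visit edge; enqueue bridge, back → queue [bridge, back]
Visit bridge; enqueue peer → queue [back, peer]
Visit back; enqueue relay, broker, router, queue, store → queue [peer, relay, broker, router, queue, store]
Visit peer; enqueue core → queue [relay, broker, router, queue, store, core]
Visit relay; enqueue mesh, index → queue [broker, router, queue, store, core, mesh, index]
Visit broker; enqueue gate, agent → queue [router, queue, store, core, mesh, index, gate, agent]
Visit router → queue [queue, store, core, mesh, index, gate, agent]
Visit queue → queue [store, core, mesh, index, gate, agent]
Visit store; enqueue sink → queue [core, mesh, index, gate, agent, sink]
Visit core → queue [mesh, index, gate, agent, sink]
Visit mesh → queue [index, gate, agent, sink]
Visit index → queue [gate, agent, sink]
Visit gate → queue [agent, sink]
Visit agent; enqueue auth → queue [sink, auth]
Visit sink → queue [auth]
Visit auth → queue []

edge, bridge, back, peer, relay, broker, router, queue, store, core, mesh, index, gate, agent, sink, auth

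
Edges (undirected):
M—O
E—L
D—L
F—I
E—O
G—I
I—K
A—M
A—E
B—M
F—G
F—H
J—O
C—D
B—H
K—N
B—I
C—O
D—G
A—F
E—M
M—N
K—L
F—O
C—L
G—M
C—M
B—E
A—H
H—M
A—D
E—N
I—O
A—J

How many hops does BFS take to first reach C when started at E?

Level 0: E
Level 1: A, B, L, M, N, O
Level 2: C, D, F, G, H, I, J, K
C first appears at level 2.

2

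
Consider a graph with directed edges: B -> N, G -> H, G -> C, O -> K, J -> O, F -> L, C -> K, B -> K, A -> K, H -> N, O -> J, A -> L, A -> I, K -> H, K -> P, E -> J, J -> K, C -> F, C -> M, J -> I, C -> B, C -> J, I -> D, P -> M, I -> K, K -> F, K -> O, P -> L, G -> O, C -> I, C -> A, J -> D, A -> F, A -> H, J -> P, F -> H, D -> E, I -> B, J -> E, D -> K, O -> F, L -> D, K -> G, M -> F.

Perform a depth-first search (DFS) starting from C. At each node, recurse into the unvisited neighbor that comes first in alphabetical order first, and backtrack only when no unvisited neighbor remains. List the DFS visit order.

Visit C
C → A
A → F
F → H
H → N
F → L
L → D
D → E
E → J
J → I
I → B
B → K
K → G
G → O
K → P
P → M

C, A, F, H, N, L, D, E, J, I, B, K, G, O, P, M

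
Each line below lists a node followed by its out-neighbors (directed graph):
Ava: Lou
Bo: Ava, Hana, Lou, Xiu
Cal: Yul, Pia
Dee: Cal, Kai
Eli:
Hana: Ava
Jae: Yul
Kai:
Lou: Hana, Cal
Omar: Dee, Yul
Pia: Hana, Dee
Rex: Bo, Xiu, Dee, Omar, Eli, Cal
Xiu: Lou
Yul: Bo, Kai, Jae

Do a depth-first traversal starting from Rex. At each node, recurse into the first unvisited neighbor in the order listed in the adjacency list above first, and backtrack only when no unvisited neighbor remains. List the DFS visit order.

Visit Rex
Rex → Bo
Bo → Ava
Ava → Lou
Lou → Hana
Lou → Cal
Cal → Yul
Yul → Kai
Yul → Jae
Cal → Pia
Pia → Dee
Bo → Xiu
Rex → Omar
Rex → Eli

Rex, Bo, Ava, Lou, Hana, Cal, Yul, Kai, Jae, Pia, Dee, Xiu, Omar, Eli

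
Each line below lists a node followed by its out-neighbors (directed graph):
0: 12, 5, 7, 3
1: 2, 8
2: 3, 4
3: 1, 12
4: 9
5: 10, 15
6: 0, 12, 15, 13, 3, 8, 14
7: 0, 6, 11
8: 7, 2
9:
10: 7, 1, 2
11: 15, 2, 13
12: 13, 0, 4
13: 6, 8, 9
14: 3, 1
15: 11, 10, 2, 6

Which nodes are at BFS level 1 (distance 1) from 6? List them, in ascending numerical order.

Level 0: 6
Level 1: 0, 3, 8, 12, 13, 14, 15
Level 2: 1, 2, 4, 5, 7, 9, 10, 11

0, 3, 8, 12, 13, 14, 15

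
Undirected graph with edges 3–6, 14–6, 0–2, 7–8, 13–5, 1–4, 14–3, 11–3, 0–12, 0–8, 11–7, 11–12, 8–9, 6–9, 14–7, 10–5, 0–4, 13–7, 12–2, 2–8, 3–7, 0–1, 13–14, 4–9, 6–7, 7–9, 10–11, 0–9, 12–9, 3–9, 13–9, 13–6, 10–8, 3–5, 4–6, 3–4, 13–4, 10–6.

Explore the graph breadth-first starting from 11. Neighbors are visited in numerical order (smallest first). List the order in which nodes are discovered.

Visit 11; enqueue 3, 7, 10, 12 → queue [3, 7, 10, 12]
Visit 3; enqueue 4, 5, 6, 9, 14 → queue [7, 10, 12, 4, 5, 6, 9, 14]
Visit 7; enqueue 8, 13 → queue [10, 12, 4, 5, 6, 9, 14, 8, 13]
Visit 10 → queue [12, 4, 5, 6, 9, 14, 8, 13]
Visit 12; enqueue 0, 2 → queue [4, 5, 6, 9, 14, 8, 13, 0, 2]
Visit 4; enqueue 1 → queue [5, 6, 9, 14, 8, 13, 0, 2, 1]
Visit 5 → queue [6, 9, 14, 8, 13, 0, 2, 1]
Visit 6 → queue [9, 14, 8, 13, 0, 2, 1]
Visit 9 → queue [14, 8, 13, 0, 2, 1]
Visit 14 → queue [8, 13, 0, 2, 1]
Visit 8 → queue [13, 0, 2, 1]
Visit 13 → queue [0, 2, 1]
Visit 0 → queue [2, 1]
Visit 2 → queue [1]
Visit 1 → queue []

11, 3, 7, 10, 12, 4, 5, 6, 9, 14, 8, 13, 0, 2, 1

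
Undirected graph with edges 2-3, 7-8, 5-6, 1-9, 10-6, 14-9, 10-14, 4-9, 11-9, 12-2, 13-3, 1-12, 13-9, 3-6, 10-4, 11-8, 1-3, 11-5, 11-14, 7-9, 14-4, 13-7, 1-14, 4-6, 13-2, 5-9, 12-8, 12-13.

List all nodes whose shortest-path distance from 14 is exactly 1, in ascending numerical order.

1, 4, 9, 10, 11

Level 0: 14
Level 1: 1, 4, 9, 10, 11
Level 2: 3, 5, 6, 7, 8, 12, 13
Level 3: 2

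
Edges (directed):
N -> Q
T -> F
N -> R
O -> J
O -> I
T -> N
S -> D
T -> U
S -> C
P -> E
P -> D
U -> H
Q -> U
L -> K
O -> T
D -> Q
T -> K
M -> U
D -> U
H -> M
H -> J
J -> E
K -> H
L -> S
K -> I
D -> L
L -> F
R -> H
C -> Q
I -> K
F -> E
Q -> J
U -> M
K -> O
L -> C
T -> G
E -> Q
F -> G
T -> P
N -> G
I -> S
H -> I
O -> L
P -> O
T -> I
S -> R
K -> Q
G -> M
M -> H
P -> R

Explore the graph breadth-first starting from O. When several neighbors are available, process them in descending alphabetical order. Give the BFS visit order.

O, T, L, J, I, U, P, N, K, G, F, S, C, E, M, H, R, D, Q

Visit O; enqueue T, L, J, I → queue [T, L, J, I]
Visit T; enqueue U, P, N, K, G, F → queue [L, J, I, U, P, N, K, G, F]
Visit L; enqueue S, C → queue [J, I, U, P, N, K, G, F, S, C]
Visit J; enqueue E → queue [I, U, P, N, K, G, F, S, C, E]
Visit I → queue [U, P, N, K, G, F, S, C, E]
Visit U; enqueue M, H → queue [P, N, K, G, F, S, C, E, M, H]
Visit P; enqueue R, D → queue [N, K, G, F, S, C, E, M, H, R, D]
Visit N; enqueue Q → queue [K, G, F, S, C, E, M, H, R, D, Q]
Visit K → queue [G, F, S, C, E, M, H, R, D, Q]
Visit G → queue [F, S, C, E, M, H, R, D, Q]
Visit F → queue [S, C, E, M, H, R, D, Q]
Visit S → queue [C, E, M, H, R, D, Q]
Visit C → queue [E, M, H, R, D, Q]
Visit E → queue [M, H, R, D, Q]
Visit M → queue [H, R, D, Q]
Visit H → queue [R, D, Q]
Visit R → queue [D, Q]
Visit D → queue [Q]
Visit Q → queue []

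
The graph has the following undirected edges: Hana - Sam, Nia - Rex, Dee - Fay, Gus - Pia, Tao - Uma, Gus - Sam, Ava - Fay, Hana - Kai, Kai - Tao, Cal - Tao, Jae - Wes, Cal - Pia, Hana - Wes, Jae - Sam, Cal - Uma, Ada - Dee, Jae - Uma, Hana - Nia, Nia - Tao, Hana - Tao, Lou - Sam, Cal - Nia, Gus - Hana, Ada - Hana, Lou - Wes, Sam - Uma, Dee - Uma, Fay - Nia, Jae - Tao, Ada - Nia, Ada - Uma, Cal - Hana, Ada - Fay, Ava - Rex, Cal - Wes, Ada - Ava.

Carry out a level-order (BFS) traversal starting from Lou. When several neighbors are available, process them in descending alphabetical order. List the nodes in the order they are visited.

Lou → Wes → Sam → Jae → Hana → Cal → Uma → Gus → Tao → Nia → Kai → Ada → Pia → Dee → Rex → Fay → Ava

Visit Lou; enqueue Wes, Sam → queue [Wes, Sam]
Visit Wes; enqueue Jae, Hana, Cal → queue [Sam, Jae, Hana, Cal]
Visit Sam; enqueue Uma, Gus → queue [Jae, Hana, Cal, Uma, Gus]
Visit Jae; enqueue Tao → queue [Hana, Cal, Uma, Gus, Tao]
Visit Hana; enqueue Nia, Kai, Ada → queue [Cal, Uma, Gus, Tao, Nia, Kai, Ada]
Visit Cal; enqueue Pia → queue [Uma, Gus, Tao, Nia, Kai, Ada, Pia]
Visit Uma; enqueue Dee → queue [Gus, Tao, Nia, Kai, Ada, Pia, Dee]
Visit Gus → queue [Tao, Nia, Kai, Ada, Pia, Dee]
Visit Tao → queue [Nia, Kai, Ada, Pia, Dee]
Visit Nia; enqueue Rex, Fay → queue [Kai, Ada, Pia, Dee, Rex, Fay]
Visit Kai → queue [Ada, Pia, Dee, Rex, Fay]
Visit Ada; enqueue Ava → queue [Pia, Dee, Rex, Fay, Ava]
Visit Pia → queue [Dee, Rex, Fay, Ava]
Visit Dee → queue [Rex, Fay, Ava]
Visit Rex → queue [Fay, Ava]
Visit Fay → queue [Ava]
Visit Ava → queue []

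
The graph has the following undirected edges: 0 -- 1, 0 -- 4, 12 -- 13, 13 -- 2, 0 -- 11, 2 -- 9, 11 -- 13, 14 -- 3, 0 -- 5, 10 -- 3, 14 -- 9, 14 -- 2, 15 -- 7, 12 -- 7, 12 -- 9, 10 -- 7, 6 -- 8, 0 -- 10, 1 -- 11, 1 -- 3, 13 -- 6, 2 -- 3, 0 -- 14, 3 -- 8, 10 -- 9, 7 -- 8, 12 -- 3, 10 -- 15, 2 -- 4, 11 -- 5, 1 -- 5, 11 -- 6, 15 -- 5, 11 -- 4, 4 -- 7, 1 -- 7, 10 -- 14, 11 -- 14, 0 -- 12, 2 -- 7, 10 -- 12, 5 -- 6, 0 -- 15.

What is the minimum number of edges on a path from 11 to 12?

2

Level 0: 11
Level 1: 0, 1, 4, 5, 6, 13, 14
Level 2: 2, 3, 7, 8, 9, 10, 12, 15
12 first appears at level 2.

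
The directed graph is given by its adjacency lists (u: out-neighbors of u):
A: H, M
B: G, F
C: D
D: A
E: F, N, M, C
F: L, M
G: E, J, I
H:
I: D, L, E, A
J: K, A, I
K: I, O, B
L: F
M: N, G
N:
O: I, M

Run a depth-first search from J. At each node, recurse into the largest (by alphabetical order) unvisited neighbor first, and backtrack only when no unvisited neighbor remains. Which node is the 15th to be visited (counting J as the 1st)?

B

Visit J
J → K
K → O
O → M
M → N
M → G
G → I
I → L
L → F
I → E
E → C
C → D
D → A
A → H
K → B

Visit order: J, K, O, M, N, G, I, L, F, E, C, D, A, H, B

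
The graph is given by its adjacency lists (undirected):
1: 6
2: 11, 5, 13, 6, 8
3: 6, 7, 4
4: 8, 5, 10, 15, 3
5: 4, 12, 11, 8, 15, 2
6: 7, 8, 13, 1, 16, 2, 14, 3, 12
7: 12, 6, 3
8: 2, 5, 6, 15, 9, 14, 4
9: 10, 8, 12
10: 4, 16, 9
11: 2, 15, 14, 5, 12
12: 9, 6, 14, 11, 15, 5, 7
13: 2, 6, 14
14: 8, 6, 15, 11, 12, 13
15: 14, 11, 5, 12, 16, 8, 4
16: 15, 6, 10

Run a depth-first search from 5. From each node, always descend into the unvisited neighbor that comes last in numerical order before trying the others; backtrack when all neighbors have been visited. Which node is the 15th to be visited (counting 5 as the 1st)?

11

Visit 5
5 → 15
15 → 16
16 → 10
10 → 9
9 → 12
12 → 14
14 → 13
13 → 6
6 → 8
8 → 4
4 → 3
3 → 7
8 → 2
2 → 11
6 → 1

Visit order: 5, 15, 16, 10, 9, 12, 14, 13, 6, 8, 4, 3, 7, 2, 11, 1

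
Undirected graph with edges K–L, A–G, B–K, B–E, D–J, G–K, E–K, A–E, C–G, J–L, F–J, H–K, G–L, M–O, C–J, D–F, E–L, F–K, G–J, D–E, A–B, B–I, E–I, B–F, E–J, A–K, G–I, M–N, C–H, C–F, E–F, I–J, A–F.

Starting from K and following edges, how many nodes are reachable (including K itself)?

BFS from K visits: K, A, B, E, F, G, H, L, I, D, J, C
Reachable nodes: 12 of 15 total.

12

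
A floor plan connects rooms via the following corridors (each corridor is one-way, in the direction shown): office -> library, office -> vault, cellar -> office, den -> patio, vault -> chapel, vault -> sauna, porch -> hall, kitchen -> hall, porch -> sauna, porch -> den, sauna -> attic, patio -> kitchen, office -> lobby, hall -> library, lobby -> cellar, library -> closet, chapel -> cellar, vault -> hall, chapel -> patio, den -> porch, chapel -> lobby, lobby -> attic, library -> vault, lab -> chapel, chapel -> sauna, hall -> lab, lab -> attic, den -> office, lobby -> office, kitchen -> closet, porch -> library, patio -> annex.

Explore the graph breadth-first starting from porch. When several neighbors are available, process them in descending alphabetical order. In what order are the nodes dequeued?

porch sauna library hall den attic vault closet lab patio office chapel kitchen annex lobby cellar

Visit porch; enqueue sauna, library, hall, den → queue [sauna, library, hall, den]
Visit sauna; enqueue attic → queue [library, hall, den, attic]
Visit library; enqueue vault, closet → queue [hall, den, attic, vault, closet]
Visit hall; enqueue lab → queue [den, attic, vault, closet, lab]
Visit den; enqueue patio, office → queue [attic, vault, closet, lab, patio, office]
Visit attic → queue [vault, closet, lab, patio, office]
Visit vault; enqueue chapel → queue [closet, lab, patio, office, chapel]
Visit closet → queue [lab, patio, office, chapel]
Visit lab → queue [patio, office, chapel]
Visit patio; enqueue kitchen, annex → queue [office, chapel, kitchen, annex]
Visit office; enqueue lobby → queue [chapel, kitchen, annex, lobby]
Visit chapel; enqueue cellar → queue [kitchen, annex, lobby, cellar]
Visit kitchen → queue [annex, lobby, cellar]
Visit annex → queue [lobby, cellar]
Visit lobby → queue [cellar]
Visit cellar → queue []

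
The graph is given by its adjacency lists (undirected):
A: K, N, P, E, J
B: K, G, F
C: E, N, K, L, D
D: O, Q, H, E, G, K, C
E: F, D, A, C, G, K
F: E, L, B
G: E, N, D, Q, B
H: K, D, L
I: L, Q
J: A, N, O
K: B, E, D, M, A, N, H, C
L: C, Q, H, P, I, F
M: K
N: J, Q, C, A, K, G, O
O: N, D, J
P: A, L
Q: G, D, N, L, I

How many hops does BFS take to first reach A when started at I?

Level 0: I
Level 1: L, Q
Level 2: C, D, F, G, H, N, P
Level 3: A, B, E, J, K, O
Level 4: M
A first appears at level 3.

3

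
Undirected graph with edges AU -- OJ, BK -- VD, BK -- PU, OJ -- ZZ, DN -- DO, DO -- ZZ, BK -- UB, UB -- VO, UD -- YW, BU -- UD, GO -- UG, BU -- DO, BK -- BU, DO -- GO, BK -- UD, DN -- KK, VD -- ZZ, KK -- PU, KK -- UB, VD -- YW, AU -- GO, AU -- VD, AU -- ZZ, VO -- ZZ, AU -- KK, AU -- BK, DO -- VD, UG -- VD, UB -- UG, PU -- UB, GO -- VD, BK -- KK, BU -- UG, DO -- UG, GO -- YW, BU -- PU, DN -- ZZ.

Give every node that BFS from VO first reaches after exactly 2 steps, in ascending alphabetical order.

Level 0: VO
Level 1: UB, ZZ
Level 2: AU, BK, DN, DO, KK, OJ, PU, UG, VD
Level 3: BU, GO, UD, YW

AU, BK, DN, DO, KK, OJ, PU, UG, VD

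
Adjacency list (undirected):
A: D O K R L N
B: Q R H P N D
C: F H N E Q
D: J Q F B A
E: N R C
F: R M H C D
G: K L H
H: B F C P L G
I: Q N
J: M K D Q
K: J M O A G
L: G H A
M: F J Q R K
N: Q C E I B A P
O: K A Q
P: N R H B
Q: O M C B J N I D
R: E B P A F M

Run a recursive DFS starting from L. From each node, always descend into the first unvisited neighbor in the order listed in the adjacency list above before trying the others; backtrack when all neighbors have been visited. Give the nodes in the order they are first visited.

L → G → K → J → M → F → R → E → N → Q → O → A → D → B → H → C → P → I

Visit L
L → G
G → K
K → J
J → M
M → F
F → R
R → E
E → N
N → Q
Q → O
O → A
A → D
D → B
B → H
H → C
H → P
Q → I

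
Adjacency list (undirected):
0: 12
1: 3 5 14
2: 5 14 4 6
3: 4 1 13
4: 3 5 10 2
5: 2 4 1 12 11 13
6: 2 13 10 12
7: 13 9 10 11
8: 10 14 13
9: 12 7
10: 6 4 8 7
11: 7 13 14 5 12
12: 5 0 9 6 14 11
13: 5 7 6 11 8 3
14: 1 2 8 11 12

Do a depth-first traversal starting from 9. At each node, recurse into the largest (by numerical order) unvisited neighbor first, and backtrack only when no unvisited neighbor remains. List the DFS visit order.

9, 12, 14, 11, 13, 8, 10, 7, 6, 2, 5, 4, 3, 1, 0

Visit 9
9 → 12
12 → 14
14 → 11
11 → 13
13 → 8
8 → 10
10 → 7
10 → 6
6 → 2
2 → 5
5 → 4
4 → 3
3 → 1
12 → 0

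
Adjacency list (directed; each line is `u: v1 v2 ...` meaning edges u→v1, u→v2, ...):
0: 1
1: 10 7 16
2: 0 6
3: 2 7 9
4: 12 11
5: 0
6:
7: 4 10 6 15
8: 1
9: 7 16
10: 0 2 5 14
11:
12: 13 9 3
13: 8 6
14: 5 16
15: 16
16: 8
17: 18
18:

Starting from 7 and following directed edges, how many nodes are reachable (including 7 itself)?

17

BFS from 7 visits: 7, 4, 10, 6, 15, 12, 11, 0, 2, 5, 14, 16, 13, 9, 3, 1, 8
Reachable nodes: 17 of 19 total.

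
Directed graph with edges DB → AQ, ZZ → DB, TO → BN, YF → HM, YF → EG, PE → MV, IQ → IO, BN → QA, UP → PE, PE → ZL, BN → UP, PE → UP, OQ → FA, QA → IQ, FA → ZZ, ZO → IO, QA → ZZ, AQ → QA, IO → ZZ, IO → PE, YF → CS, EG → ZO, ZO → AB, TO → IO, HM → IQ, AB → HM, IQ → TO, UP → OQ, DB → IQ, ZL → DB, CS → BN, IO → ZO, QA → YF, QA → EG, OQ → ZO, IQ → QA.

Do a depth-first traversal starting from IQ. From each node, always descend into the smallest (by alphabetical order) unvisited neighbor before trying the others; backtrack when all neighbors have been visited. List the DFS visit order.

Visit IQ
IQ → IO
IO → PE
PE → MV
PE → UP
UP → OQ
OQ → FA
FA → ZZ
ZZ → DB
DB → AQ
AQ → QA
QA → EG
EG → ZO
ZO → AB
AB → HM
QA → YF
YF → CS
CS → BN
PE → ZL
IQ → TO

IQ, IO, PE, MV, UP, OQ, FA, ZZ, DB, AQ, QA, EG, ZO, AB, HM, YF, CS, BN, ZL, TO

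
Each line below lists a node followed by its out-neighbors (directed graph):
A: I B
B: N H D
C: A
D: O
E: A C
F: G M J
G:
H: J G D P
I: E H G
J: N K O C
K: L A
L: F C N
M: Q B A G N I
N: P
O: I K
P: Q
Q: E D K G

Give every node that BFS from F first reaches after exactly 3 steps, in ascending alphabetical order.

D, E, H, L, P

Level 0: F
Level 1: G, J, M
Level 2: A, B, C, I, K, N, O, Q
Level 3: D, E, H, L, P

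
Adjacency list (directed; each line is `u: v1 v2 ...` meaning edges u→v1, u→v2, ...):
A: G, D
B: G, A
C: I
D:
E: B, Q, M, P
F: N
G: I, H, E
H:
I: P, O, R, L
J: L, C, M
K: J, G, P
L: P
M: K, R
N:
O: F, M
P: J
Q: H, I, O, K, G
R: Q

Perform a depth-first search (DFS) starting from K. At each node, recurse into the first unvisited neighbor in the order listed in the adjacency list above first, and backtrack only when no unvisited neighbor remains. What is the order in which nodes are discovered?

Visit K
K → J
J → L
L → P
J → C
C → I
I → O
O → F
F → N
O → M
M → R
R → Q
Q → H
Q → G
G → E
E → B
B → A
A → D

K J L P C I O F N M R Q H G E B A D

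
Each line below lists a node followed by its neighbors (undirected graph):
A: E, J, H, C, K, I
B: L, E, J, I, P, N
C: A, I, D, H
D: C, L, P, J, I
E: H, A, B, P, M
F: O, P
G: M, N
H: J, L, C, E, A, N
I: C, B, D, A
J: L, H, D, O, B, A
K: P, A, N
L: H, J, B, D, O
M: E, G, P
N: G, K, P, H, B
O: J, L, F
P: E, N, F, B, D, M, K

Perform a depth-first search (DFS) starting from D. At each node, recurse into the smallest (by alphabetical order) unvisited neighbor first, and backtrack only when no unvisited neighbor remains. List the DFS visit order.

D, C, A, E, B, I, J, H, L, O, F, P, K, N, G, M

Visit D
D → C
C → A
A → E
E → B
B → I
B → J
J → H
H → L
L → O
O → F
F → P
P → K
K → N
N → G
G → M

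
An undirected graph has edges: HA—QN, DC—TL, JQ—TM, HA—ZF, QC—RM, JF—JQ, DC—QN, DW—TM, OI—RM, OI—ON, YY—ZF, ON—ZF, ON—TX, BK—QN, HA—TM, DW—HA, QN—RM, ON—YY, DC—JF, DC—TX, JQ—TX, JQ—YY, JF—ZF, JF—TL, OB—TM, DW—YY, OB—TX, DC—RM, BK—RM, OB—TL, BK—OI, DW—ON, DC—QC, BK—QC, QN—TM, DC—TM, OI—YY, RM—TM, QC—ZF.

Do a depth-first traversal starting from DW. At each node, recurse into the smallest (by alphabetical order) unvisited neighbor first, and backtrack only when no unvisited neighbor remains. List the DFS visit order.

Visit DW
DW → HA
HA → QN
QN → BK
BK → OI
OI → ON
ON → TX
TX → DC
DC → JF
JF → JQ
JQ → TM
TM → OB
OB → TL
TM → RM
RM → QC
QC → ZF
ZF → YY

DW, HA, QN, BK, OI, ON, TX, DC, JF, JQ, TM, OB, TL, RM, QC, ZF, YY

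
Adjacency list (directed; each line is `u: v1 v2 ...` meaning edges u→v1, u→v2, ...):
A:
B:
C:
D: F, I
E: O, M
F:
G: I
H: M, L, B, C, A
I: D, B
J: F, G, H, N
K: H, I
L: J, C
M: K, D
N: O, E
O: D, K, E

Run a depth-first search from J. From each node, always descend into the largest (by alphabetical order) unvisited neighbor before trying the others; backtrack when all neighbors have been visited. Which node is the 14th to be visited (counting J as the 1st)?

Visit J
J → N
N → O
O → K
K → I
I → D
D → F
I → B
K → H
H → M
H → L
L → C
H → A
O → E
J → G

Visit order: J, N, O, K, I, D, F, B, H, M, L, C, A, E, G

E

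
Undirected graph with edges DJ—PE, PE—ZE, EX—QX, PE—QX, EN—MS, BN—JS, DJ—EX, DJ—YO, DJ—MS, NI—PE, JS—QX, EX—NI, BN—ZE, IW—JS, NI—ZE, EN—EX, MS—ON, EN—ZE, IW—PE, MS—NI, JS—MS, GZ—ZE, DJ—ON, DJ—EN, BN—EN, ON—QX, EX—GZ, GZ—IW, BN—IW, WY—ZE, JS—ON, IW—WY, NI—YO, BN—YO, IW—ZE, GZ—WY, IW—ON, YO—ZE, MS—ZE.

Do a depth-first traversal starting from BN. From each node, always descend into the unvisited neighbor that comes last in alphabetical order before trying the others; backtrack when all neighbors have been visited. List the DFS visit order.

Visit BN
BN → ZE
ZE → YO
YO → NI
NI → PE
PE → QX
QX → ON
ON → MS
MS → JS
JS → IW
IW → WY
WY → GZ
GZ → EX
EX → EN
EN → DJ

BN -> ZE -> YO -> NI -> PE -> QX -> ON -> MS -> JS -> IW -> WY -> GZ -> EX -> EN -> DJ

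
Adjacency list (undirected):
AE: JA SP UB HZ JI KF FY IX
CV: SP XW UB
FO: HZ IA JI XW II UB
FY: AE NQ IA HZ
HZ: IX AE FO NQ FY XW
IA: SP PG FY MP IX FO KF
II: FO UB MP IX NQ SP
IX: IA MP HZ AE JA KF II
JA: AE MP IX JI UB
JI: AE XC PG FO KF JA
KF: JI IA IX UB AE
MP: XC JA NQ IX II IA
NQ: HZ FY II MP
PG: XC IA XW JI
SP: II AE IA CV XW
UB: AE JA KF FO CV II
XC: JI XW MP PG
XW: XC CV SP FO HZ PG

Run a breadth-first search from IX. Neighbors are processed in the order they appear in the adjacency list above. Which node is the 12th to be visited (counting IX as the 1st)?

FO

Visit IX; enqueue IA, MP, HZ, AE, JA, KF, II → queue [IA, MP, HZ, AE, JA, KF, II]
Visit IA; enqueue SP, PG, FY, FO → queue [MP, HZ, AE, JA, KF, II, SP, PG, FY, FO]
Visit MP; enqueue XC, NQ → queue [HZ, AE, JA, KF, II, SP, PG, FY, FO, XC, NQ]
Visit HZ; enqueue XW → queue [AE, JA, KF, II, SP, PG, FY, FO, XC, NQ, XW]
Visit AE; enqueue UB, JI → queue [JA, KF, II, SP, PG, FY, FO, XC, NQ, XW, UB, JI]
Visit JA → queue [KF, II, SP, PG, FY, FO, XC, NQ, XW, UB, JI]
Visit KF → queue [II, SP, PG, FY, FO, XC, NQ, XW, UB, JI]
Visit II → queue [SP, PG, FY, FO, XC, NQ, XW, UB, JI]
Visit SP; enqueue CV → queue [PG, FY, FO, XC, NQ, XW, UB, JI, CV]
Visit PG → queue [FY, FO, XC, NQ, XW, UB, JI, CV]
Visit FY → queue [FO, XC, NQ, XW, UB, JI, CV]
Visit FO → queue [XC, NQ, XW, UB, JI, CV]
Visit XC → queue [NQ, XW, UB, JI, CV]
Visit NQ → queue [XW, UB, JI, CV]
Visit XW → queue [UB, JI, CV]
Visit UB → queue [JI, CV]
Visit JI → queue [CV]
Visit CV → queue []

Visit order: IX, IA, MP, HZ, AE, JA, KF, II, SP, PG, FY, FO, XC, NQ, XW, UB, JI, CV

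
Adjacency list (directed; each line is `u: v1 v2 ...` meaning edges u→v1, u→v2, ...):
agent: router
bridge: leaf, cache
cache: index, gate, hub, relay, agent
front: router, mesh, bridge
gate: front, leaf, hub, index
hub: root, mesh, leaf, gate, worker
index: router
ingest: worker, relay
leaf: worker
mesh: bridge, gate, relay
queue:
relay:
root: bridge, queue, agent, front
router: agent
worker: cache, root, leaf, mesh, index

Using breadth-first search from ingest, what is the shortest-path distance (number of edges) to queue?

3

Level 0: ingest
Level 1: relay, worker
Level 2: cache, index, leaf, mesh, root
Level 3: agent, bridge, front, gate, hub, queue, router
queue first appears at level 3.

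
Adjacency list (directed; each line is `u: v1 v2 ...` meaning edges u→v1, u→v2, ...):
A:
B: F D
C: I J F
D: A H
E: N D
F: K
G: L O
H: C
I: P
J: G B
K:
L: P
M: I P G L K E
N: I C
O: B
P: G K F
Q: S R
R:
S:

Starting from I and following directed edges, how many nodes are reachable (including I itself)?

13

BFS from I visits: I, P, F, G, K, L, O, B, D, A, H, C, J
Reachable nodes: 13 of 19 total.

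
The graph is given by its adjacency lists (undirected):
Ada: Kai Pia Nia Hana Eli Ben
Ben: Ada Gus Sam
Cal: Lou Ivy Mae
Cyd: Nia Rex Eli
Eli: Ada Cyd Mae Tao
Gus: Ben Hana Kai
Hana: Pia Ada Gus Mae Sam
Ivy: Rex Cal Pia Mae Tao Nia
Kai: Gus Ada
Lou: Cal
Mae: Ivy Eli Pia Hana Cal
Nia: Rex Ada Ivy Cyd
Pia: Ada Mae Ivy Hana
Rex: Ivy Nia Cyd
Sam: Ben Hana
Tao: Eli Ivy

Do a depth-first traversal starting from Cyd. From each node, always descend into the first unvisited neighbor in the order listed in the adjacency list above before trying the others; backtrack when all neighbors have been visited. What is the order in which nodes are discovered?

Visit Cyd
Cyd → Nia
Nia → Rex
Rex → Ivy
Ivy → Cal
Cal → Lou
Cal → Mae
Mae → Eli
Eli → Ada
Ada → Kai
Kai → Gus
Gus → Ben
Ben → Sam
Sam → Hana
Hana → Pia
Eli → Tao

Cyd Nia Rex Ivy Cal Lou Mae Eli Ada Kai Gus Ben Sam Hana Pia Tao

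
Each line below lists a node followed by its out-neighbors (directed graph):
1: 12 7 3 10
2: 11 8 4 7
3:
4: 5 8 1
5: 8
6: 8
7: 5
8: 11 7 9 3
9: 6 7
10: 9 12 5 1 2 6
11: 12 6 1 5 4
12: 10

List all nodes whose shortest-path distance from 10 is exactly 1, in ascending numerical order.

1, 2, 5, 6, 9, 12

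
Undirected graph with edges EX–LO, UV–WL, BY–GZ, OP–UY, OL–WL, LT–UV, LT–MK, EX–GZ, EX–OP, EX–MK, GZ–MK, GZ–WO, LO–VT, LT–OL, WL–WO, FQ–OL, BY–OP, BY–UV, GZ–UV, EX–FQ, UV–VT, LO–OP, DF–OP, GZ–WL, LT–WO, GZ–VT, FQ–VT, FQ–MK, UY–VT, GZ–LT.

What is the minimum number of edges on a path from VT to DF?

Level 0: VT
Level 1: FQ, GZ, LO, UV, UY
Level 2: BY, EX, LT, MK, OL, OP, WL, WO
Level 3: DF
DF first appears at level 3.

3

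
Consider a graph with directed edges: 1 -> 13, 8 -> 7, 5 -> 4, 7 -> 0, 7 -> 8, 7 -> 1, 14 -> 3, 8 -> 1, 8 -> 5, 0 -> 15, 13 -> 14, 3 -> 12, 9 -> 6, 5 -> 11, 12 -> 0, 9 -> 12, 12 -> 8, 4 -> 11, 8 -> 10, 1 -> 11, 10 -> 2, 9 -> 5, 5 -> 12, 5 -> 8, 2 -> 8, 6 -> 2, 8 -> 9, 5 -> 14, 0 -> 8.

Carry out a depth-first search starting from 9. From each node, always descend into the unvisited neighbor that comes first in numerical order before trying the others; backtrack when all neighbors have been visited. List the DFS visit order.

9, 5, 4, 11, 8, 1, 13, 14, 3, 12, 0, 15, 7, 10, 2, 6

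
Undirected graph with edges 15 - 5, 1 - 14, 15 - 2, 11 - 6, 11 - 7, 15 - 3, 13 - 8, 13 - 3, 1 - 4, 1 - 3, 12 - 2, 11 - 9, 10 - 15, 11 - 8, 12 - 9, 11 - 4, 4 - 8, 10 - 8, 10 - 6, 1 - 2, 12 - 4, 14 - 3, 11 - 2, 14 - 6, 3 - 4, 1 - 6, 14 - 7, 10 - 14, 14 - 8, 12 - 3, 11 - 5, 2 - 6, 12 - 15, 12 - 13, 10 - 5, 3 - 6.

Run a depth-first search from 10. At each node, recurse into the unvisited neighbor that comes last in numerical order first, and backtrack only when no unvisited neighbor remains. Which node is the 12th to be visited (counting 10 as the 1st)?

4

Visit 10
10 → 15
15 → 12
12 → 13
13 → 8
8 → 14
14 → 7
7 → 11
11 → 9
11 → 6
6 → 3
3 → 4
4 → 1
1 → 2
11 → 5

Visit order: 10, 15, 12, 13, 8, 14, 7, 11, 9, 6, 3, 4, 1, 2, 5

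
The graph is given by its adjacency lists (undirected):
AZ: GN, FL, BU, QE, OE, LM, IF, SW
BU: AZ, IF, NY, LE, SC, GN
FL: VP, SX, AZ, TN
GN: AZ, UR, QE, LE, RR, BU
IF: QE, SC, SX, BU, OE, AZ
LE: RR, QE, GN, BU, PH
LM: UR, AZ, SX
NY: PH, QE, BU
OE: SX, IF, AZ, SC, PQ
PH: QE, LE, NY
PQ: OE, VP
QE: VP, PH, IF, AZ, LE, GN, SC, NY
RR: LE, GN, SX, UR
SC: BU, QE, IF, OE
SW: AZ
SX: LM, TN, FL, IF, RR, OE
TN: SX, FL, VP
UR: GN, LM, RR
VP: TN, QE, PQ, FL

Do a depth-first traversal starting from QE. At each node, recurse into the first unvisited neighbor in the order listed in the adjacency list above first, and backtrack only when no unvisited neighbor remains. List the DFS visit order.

QE -> VP -> TN -> SX -> LM -> UR -> GN -> AZ -> FL -> BU -> IF -> SC -> OE -> PQ -> NY -> PH -> LE -> RR -> SW

Visit QE
QE → VP
VP → TN
TN → SX
SX → LM
LM → UR
UR → GN
GN → AZ
AZ → FL
AZ → BU
BU → IF
IF → SC
SC → OE
OE → PQ
BU → NY
NY → PH
PH → LE
LE → RR
AZ → SW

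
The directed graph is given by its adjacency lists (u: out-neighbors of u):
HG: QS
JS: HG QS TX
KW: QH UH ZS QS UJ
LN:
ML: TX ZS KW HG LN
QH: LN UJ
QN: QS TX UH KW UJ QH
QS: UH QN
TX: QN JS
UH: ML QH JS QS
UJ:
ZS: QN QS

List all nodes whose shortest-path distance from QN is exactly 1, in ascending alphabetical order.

KW, QH, QS, TX, UH, UJ

Level 0: QN
Level 1: KW, QH, QS, TX, UH, UJ
Level 2: JS, LN, ML, ZS
Level 3: HG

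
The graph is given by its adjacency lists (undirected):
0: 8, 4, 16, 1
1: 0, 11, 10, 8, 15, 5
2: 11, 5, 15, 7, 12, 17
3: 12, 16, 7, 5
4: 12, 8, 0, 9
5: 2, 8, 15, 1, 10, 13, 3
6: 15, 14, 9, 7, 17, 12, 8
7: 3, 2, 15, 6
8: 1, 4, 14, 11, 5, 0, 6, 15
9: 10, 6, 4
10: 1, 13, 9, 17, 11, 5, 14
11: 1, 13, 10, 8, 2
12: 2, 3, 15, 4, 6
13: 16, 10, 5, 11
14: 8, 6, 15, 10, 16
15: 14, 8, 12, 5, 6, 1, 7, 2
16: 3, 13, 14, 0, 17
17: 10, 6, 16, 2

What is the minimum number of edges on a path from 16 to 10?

2

Level 0: 16
Level 1: 0, 3, 13, 14, 17
Level 2: 1, 2, 4, 5, 6, 7, 8, 10, 11, 12, 15
Level 3: 9
10 first appears at level 2.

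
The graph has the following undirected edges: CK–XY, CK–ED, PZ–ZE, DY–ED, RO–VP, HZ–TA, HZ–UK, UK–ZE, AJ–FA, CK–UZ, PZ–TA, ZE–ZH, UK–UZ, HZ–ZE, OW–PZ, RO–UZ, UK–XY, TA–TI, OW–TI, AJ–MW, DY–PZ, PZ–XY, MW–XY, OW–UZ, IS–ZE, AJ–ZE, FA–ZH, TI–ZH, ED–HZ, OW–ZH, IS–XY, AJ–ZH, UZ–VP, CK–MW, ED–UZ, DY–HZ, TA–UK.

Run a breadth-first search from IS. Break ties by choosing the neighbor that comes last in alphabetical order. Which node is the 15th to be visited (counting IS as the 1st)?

TA

Visit IS; enqueue ZE, XY → queue [ZE, XY]
Visit ZE; enqueue ZH, UK, PZ, HZ, AJ → queue [XY, ZH, UK, PZ, HZ, AJ]
Visit XY; enqueue MW, CK → queue [ZH, UK, PZ, HZ, AJ, MW, CK]
Visit ZH; enqueue TI, OW, FA → queue [UK, PZ, HZ, AJ, MW, CK, TI, OW, FA]
Visit UK; enqueue UZ, TA → queue [PZ, HZ, AJ, MW, CK, TI, OW, FA, UZ, TA]
Visit PZ; enqueue DY → queue [HZ, AJ, MW, CK, TI, OW, FA, UZ, TA, DY]
Visit HZ; enqueue ED → queue [AJ, MW, CK, TI, OW, FA, UZ, TA, DY, ED]
Visit AJ → queue [MW, CK, TI, OW, FA, UZ, TA, DY, ED]
Visit MW → queue [CK, TI, OW, FA, UZ, TA, DY, ED]
Visit CK → queue [TI, OW, FA, UZ, TA, DY, ED]
Visit TI → queue [OW, FA, UZ, TA, DY, ED]
Visit OW → queue [FA, UZ, TA, DY, ED]
Visit FA → queue [UZ, TA, DY, ED]
Visit UZ; enqueue VP, RO → queue [TA, DY, ED, VP, RO]
Visit TA → queue [DY, ED, VP, RO]
Visit DY → queue [ED, VP, RO]
Visit ED → queue [VP, RO]
Visit VP → queue [RO]
Visit RO → queue []

Visit order: IS, ZE, XY, ZH, UK, PZ, HZ, AJ, MW, CK, TI, OW, FA, UZ, TA, DY, ED, VP, RO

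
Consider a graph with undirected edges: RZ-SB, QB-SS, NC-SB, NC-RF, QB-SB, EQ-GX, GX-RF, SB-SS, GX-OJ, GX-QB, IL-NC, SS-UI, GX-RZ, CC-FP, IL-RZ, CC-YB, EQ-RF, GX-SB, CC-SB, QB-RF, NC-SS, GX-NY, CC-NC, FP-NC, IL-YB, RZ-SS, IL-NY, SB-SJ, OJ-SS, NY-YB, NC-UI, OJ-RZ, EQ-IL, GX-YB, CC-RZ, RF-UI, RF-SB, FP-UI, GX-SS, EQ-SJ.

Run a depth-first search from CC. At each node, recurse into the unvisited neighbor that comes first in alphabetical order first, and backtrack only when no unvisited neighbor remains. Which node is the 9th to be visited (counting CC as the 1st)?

OJ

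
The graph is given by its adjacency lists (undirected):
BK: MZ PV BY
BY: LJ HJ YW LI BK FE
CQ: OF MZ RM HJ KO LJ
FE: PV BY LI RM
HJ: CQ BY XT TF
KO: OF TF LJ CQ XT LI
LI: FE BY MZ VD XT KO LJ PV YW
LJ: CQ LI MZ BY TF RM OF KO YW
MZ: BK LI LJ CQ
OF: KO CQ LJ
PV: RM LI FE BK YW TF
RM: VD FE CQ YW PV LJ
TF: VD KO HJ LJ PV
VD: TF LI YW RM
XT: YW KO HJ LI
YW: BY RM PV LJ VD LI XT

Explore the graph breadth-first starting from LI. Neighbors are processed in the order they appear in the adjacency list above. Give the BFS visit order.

Visit LI; enqueue FE, BY, MZ, VD, XT, KO, LJ, PV, YW → queue [FE, BY, MZ, VD, XT, KO, LJ, PV, YW]
Visit FE; enqueue RM → queue [BY, MZ, VD, XT, KO, LJ, PV, YW, RM]
Visit BY; enqueue HJ, BK → queue [MZ, VD, XT, KO, LJ, PV, YW, RM, HJ, BK]
Visit MZ; enqueue CQ → queue [VD, XT, KO, LJ, PV, YW, RM, HJ, BK, CQ]
Visit VD; enqueue TF → queue [XT, KO, LJ, PV, YW, RM, HJ, BK, CQ, TF]
Visit XT → queue [KO, LJ, PV, YW, RM, HJ, BK, CQ, TF]
Visit KO; enqueue OF → queue [LJ, PV, YW, RM, HJ, BK, CQ, TF, OF]
Visit LJ → queue [PV, YW, RM, HJ, BK, CQ, TF, OF]
Visit PV → queue [YW, RM, HJ, BK, CQ, TF, OF]
Visit YW → queue [RM, HJ, BK, CQ, TF, OF]
Visit RM → queue [HJ, BK, CQ, TF, OF]
Visit HJ → queue [BK, CQ, TF, OF]
Visit BK → queue [CQ, TF, OF]
Visit CQ → queue [TF, OF]
Visit TF → queue [OF]
Visit OF → queue []

LI -> FE -> BY -> MZ -> VD -> XT -> KO -> LJ -> PV -> YW -> RM -> HJ -> BK -> CQ -> TF -> OF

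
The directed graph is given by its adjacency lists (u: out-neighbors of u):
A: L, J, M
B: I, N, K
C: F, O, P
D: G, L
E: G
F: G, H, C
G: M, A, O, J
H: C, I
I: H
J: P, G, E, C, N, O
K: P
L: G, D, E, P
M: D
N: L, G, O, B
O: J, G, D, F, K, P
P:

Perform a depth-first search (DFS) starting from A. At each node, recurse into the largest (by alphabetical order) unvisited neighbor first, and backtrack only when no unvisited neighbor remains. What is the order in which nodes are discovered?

A → M → D → L → P → G → O → K → J → N → B → I → H → C → F → E

Visit A
A → M
M → D
D → L
L → P
L → G
G → O
O → K
O → J
J → N
N → B
B → I
I → H
H → C
C → F
J → E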